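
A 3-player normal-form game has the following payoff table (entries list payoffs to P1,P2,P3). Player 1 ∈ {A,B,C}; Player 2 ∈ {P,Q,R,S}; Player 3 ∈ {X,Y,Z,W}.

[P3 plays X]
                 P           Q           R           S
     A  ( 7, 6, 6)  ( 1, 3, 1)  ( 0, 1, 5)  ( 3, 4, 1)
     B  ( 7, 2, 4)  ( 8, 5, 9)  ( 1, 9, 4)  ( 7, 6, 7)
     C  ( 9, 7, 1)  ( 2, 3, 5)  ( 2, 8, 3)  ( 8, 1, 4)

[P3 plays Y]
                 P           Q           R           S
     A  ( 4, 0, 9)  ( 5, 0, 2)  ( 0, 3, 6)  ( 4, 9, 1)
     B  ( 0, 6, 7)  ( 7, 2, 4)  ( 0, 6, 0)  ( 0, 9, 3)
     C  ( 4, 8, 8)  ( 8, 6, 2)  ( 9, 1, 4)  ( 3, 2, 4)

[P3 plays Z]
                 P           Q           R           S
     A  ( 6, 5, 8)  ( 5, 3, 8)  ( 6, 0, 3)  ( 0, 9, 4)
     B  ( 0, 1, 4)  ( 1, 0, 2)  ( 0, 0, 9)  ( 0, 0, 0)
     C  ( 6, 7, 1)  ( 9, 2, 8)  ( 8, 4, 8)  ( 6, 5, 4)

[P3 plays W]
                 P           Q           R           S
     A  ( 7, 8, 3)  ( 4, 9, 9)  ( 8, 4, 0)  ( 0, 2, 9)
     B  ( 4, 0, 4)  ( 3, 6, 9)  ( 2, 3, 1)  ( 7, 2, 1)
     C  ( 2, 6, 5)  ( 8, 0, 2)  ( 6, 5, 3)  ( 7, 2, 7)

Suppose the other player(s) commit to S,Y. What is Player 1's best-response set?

u_1(A vs S,Y) = 4
u_1(B vs S,Y) = 0
u_1(C vs S,Y) = 3
max payoff 4 at {A}

argmax u_1 = {A}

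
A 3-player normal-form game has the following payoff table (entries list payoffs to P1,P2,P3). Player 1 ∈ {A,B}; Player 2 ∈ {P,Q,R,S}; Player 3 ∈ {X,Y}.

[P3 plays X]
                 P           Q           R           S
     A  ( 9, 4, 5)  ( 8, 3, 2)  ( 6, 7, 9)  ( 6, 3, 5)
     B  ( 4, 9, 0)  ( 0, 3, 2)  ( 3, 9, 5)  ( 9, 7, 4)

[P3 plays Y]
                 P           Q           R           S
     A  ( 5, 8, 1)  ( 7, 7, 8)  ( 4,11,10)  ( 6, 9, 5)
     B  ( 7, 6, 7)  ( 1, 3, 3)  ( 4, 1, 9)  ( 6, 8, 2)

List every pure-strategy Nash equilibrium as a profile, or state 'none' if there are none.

(A,P,X): not NE [P2→R gives 7>4]
(A,P,Y): not NE [P1→B gives 7>5; P2→R gives 11>8; P3→X gives 5>1]
(A,Q,X): not NE [P2→R gives 7>3; P3→Y gives 8>2]
(A,Q,Y): not NE [P2→R gives 11>7]
(A,R,X): not NE [P3→Y gives 10>9]
(A,R,Y): NE
(A,S,X): not NE [P1→B gives 9>6; P2→R gives 7>3]
(A,S,Y): not NE [P2→R gives 11>9]
(B,P,X): not NE [P1→A gives 9>4; P3→Y gives 7>0]
(B,P,Y): not NE [P2→S gives 8>6]
(B,Q,X): not NE [P1→A gives 8>0; P2→R gives 9>3; P3→Y gives 3>2]
(B,Q,Y): not NE [P1→A gives 7>1; P2→S gives 8>3]
(B,R,X): not NE [P1→A gives 6>3; P3→Y gives 9>5]
(B,R,Y): not NE [P2→S gives 8>1]
(B,S,X): not NE [P2→R gives 9>7]
(B,S,Y): not NE [P3→X gives 4>2]

Nash profiles: (A,R,Y)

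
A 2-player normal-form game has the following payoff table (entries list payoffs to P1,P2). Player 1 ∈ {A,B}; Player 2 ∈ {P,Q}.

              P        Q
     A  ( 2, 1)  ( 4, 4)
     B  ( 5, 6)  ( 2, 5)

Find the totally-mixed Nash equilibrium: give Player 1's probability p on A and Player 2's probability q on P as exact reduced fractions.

P1 indiff ⇒ q·2+(1-q)·4 = q·5+(1-q)·2 ⇒ q(-3) = (1-q)(-2) ⇒ q = 2/5
P2 indiff ⇒ p·1+(1-p)·6 = p·4+(1-p)·5 ⇒ p(-3) = (1-p)(-1) ⇒ p = 1/4

P1 mixes 1/4 on A; P2 mixes 2/5 on P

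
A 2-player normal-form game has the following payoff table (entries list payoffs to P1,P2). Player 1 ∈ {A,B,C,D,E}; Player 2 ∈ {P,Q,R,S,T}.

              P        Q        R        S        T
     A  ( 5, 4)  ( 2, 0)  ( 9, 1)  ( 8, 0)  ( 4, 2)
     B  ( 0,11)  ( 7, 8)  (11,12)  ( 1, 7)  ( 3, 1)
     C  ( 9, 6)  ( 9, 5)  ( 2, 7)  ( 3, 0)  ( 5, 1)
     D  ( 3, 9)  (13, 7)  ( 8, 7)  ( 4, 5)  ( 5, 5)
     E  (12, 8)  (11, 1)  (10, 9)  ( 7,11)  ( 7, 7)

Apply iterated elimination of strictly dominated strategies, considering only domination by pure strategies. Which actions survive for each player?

P1 drop C (E beats it: P:12>9 Q:11>9 R:10>2 S:7>3 T:7>5)
P2 drop Q (P beats it: A:4>0 B:11>8 D:9>7 E:8>1)
P1 drop D (E beats it: P:12>3 R:10>8 S:7>4 T:7>5)
P2 drop T (P beats it: A:4>2 B:11>1 E:8>7)
P1→{A,B,E} P2→{P,R,S}

Survivors P1:{A,B,E} P2:{P,R,S}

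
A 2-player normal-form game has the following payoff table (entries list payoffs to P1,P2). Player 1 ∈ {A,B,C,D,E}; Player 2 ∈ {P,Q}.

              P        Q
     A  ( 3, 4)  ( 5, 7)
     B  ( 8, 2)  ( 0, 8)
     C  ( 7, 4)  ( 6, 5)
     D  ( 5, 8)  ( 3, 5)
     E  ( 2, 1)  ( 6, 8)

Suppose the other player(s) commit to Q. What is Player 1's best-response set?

u_1(A vs Q) = 5
u_1(B vs Q) = 0
u_1(C vs Q) = 6
u_1(D vs Q) = 3
u_1(E vs Q) = 6
max payoff 6 at {C,E}

P1 best: {C,E}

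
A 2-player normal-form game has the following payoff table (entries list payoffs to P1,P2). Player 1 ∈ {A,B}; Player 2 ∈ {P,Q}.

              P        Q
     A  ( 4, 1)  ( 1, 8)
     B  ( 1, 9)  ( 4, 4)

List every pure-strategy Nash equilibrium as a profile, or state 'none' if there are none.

(A,P): not NE [P2→Q gives 8>1]
(A,Q): not NE [P1→B gives 4>1]
(B,P): not NE [P1→A gives 4>1]
(B,Q): not NE [P2→P gives 9>4]

PSNE: ∅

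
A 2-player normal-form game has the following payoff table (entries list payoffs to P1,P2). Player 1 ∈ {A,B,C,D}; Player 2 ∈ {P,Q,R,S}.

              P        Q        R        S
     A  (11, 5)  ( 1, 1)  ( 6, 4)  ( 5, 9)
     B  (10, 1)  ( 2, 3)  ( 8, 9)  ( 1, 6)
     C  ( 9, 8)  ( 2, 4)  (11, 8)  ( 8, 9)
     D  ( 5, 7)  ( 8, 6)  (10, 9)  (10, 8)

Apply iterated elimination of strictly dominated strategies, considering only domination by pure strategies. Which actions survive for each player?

P2 drop P (S beats it: A:9>5 B:6>1 C:9>8 D:8>7)
P1 drop A (C beats it: Q:2>1 R:11>6 S:8>5)
P1 drop B (D beats it: Q:8>2 R:10>8 S:10>1)
P2 drop Q (R beats it: C:8>4 D:9>6)
P1→{C,D} P2→{R,S}

Remaining: P1:{C,D} P2:{R,S}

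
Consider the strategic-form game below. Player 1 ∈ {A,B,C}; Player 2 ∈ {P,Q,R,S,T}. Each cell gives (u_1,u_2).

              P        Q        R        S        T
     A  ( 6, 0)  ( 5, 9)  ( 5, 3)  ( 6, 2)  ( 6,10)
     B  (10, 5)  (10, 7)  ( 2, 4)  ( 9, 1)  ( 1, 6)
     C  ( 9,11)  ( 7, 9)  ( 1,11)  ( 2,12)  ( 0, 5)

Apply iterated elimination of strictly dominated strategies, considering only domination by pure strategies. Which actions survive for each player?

P1 drop C (B beats it: P:10>9 Q:10>7 R:2>1 S:9>2 T:1>0)
P2 drop P (Q beats it: A:9>0 B:7>5)
P2 drop R (Q beats it: A:9>3 B:7>4)
P2 drop S (Q beats it: A:9>2 B:7>1)
P1→{A,B} P2→{Q,T}

IESDS → P1:{A,B} P2:{Q,T}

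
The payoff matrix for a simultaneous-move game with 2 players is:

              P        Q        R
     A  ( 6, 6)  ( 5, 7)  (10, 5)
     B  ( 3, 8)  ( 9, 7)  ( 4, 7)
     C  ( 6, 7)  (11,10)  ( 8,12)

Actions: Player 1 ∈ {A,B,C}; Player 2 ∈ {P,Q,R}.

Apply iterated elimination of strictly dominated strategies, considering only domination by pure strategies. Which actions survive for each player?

P1 drop B (C beats it: P:6>3 Q:11>9 R:8>4)
P2 drop P (Q beats it: A:7>6 C:10>7)
P1→{A,C} P2→{Q,R}

Survivors P1:{A,C} P2:{Q,R}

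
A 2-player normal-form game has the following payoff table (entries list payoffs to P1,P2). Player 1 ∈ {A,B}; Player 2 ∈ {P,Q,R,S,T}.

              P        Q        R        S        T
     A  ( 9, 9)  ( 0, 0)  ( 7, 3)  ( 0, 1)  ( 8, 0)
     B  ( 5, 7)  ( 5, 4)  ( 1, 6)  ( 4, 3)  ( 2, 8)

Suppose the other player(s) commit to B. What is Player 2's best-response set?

P2 best: {T}

u_2(P vs B) = 7
u_2(Q vs B) = 4
u_2(R vs B) = 6
u_2(S vs B) = 3
u_2(T vs B) = 8
max payoff 8 at {T}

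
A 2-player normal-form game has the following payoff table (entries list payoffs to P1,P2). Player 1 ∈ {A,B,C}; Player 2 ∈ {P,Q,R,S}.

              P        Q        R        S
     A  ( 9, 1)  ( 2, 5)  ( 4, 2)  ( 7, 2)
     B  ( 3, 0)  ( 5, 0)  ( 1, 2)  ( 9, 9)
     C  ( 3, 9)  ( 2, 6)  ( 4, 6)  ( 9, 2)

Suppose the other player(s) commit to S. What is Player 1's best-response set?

BR_1 = {B,C}

u_1(A vs S) = 7
u_1(B vs S) = 9
u_1(C vs S) = 9
max payoff 9 at {B,C}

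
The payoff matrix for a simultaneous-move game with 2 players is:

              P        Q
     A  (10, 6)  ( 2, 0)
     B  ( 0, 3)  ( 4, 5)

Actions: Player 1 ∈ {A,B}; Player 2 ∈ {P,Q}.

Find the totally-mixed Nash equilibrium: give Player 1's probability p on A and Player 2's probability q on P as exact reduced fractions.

p=1/4, q=1/6

P1 indiff ⇒ q·10+(1-q)·2 = q·0+(1-q)·4 ⇒ q(10) = (1-q)(2) ⇒ q = 1/6
P2 indiff ⇒ p·6+(1-p)·3 = p·0+(1-p)·5 ⇒ p(6) = (1-p)(2) ⇒ p = 1/4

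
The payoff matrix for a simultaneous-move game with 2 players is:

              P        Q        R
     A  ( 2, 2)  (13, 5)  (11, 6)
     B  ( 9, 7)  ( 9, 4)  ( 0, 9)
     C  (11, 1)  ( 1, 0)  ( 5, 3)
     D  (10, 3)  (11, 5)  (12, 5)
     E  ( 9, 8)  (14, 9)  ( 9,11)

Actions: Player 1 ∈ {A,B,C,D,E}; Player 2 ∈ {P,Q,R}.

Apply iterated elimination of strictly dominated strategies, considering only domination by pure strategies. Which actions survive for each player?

P1 drop B (D beats it: P:10>9 Q:11>9 R:12>0)
P2 drop P (R beats it: A:6>2 C:3>1 D:5>3 E:11>8)
P1 drop C (A beats it: Q:13>1 R:11>5)
P1→{A,D,E} P2→{Q,R}

IESDS → P1:{A,D,E} P2:{Q,R}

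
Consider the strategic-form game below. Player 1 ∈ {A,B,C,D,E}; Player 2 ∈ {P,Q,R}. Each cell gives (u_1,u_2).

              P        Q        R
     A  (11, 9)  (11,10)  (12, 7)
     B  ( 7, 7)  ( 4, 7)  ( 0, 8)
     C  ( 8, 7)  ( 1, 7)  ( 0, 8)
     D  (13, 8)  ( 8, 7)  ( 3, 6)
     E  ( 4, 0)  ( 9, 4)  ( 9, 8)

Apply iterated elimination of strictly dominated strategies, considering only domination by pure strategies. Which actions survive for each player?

IESDS → P1:{A,D} P2:{P,Q}

P1 drop B (A beats it: P:11>7 Q:11>4 R:12>0)
P1 drop C (A beats it: P:11>8 Q:11>1 R:12>0)
P1 drop E (A beats it: P:11>4 Q:11>9 R:12>9)
P2 drop R (P beats it: A:9>7 D:8>6)
P1→{A,D} P2→{P,Q}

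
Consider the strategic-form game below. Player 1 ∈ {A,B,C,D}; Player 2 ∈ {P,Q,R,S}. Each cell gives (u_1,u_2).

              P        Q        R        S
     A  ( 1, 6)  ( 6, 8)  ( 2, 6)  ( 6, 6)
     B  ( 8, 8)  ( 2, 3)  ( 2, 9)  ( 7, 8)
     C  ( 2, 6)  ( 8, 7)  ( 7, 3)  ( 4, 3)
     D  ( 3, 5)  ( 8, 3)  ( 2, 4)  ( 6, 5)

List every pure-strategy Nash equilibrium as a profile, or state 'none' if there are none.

PSNE = {(C,Q)}

(A,P): not NE [P1→B gives 8>1; P2→Q gives 8>6]
(A,Q): not NE [P1→D gives 8>6]
(A,R): not NE [P1→C gives 7>2; P2→Q gives 8>6]
(A,S): not NE [P1→B gives 7>6; P2→Q gives 8>6]
(B,P): not NE [P2→R gives 9>8]
(B,Q): not NE [P1→D gives 8>2; P2→R gives 9>3]
(B,R): not NE [P1→C gives 7>2]
(B,S): not NE [P2→R gives 9>8]
(C,P): not NE [P1→B gives 8>2; P2→Q gives 7>6]
(C,Q): NE
(C,R): not NE [P2→Q gives 7>3]
(C,S): not NE [P1→B gives 7>4; P2→Q gives 7>3]
(D,P): not NE [P1→B gives 8>3]
(D,Q): not NE [P2→S gives 5>3]
(D,R): not NE [P1→C gives 7>2; P2→S gives 5>4]
(D,S): not NE [P1→B gives 7>6]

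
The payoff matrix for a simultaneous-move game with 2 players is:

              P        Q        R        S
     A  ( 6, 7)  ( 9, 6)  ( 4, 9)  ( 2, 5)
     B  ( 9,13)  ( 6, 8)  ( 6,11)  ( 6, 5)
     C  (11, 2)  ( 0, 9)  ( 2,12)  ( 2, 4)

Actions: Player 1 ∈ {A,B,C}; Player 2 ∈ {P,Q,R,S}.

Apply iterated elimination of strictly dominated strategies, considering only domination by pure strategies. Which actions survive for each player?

P2 drop Q (R beats it: A:9>6 B:11>8 C:12>9)
P1 drop A (B beats it: P:9>6 R:6>4 S:6>2)
P2 drop S (R beats it: B:11>5 C:12>4)
P1→{B,C} P2→{P,R}

IESDS → P1:{B,C} P2:{P,R}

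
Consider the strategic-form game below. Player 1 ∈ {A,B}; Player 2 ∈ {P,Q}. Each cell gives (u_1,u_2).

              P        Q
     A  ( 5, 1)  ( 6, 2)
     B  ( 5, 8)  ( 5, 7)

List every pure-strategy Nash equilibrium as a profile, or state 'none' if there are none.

(A,P): not NE [P2→Q gives 2>1]
(A,Q): NE
(B,P): NE
(B,Q): not NE [P1→A gives 6>5; P2→P gives 8>7]

NE set: (A,Q), (B,P)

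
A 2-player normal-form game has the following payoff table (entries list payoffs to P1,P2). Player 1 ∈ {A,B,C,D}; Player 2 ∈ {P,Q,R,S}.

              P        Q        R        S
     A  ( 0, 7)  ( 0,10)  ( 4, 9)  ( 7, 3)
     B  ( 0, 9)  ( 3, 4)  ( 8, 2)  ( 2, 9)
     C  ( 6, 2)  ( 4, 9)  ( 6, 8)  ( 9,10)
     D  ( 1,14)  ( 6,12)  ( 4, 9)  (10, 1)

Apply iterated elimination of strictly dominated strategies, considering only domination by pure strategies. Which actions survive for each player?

Remaining: P1:{C,D} P2:{P,Q,S}

P1 drop A (C beats it: P:6>0 Q:4>0 R:6>4 S:9>7)
P2 drop R (Q beats it: B:4>2 C:9>8 D:12>9)
P1 drop B (C beats it: P:6>0 Q:4>3 S:9>2)
P1→{C,D} P2→{P,Q,S}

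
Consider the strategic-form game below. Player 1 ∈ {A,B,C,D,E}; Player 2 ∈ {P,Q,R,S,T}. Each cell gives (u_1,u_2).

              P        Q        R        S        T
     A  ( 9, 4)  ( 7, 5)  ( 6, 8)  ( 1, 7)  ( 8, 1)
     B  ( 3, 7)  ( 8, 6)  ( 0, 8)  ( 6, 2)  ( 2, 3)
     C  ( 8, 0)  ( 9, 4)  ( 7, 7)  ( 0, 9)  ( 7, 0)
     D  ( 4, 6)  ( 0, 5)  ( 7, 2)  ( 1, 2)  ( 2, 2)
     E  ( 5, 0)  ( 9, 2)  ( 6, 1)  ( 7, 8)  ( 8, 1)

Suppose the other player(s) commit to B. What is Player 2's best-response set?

argmax u_2 = {R}

u_2(P vs B) = 7
u_2(Q vs B) = 6
u_2(R vs B) = 8
u_2(S vs B) = 2
u_2(T vs B) = 3
max payoff 8 at {R}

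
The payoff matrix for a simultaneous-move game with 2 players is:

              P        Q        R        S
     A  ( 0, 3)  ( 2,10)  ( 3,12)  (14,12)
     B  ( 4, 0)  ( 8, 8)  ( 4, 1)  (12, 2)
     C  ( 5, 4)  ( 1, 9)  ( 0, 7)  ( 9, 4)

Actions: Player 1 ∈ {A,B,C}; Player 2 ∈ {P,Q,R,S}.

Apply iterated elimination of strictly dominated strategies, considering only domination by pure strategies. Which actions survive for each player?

P2 drop P (Q beats it: A:10>3 B:8>0 C:9>4)
P1 drop C (A beats it: Q:2>1 R:3>0 S:14>9)
P1→{A,B} P2→{Q,R,S}

Survivors P1:{A,B} P2:{Q,R,S}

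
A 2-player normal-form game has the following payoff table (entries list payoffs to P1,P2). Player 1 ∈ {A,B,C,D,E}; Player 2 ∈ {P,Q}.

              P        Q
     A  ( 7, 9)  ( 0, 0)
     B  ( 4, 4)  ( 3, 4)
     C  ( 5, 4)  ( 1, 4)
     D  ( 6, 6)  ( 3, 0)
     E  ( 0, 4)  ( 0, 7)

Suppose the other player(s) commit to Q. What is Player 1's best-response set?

P1 best: {B,D}

u_1(A vs Q) = 0
u_1(B vs Q) = 3
u_1(C vs Q) = 1
u_1(D vs Q) = 3
u_1(E vs Q) = 0
max payoff 3 at {B,D}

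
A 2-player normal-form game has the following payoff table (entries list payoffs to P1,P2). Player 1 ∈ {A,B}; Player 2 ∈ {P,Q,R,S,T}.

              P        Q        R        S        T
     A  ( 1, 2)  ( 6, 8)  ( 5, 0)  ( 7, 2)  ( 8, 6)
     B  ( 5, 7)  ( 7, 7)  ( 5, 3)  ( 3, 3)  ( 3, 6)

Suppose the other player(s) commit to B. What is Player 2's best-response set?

u_2(P vs B) = 7
u_2(Q vs B) = 7
u_2(R vs B) = 3
u_2(S vs B) = 3
u_2(T vs B) = 6
max payoff 7 at {P,Q}

argmax u_2 = {P,Q}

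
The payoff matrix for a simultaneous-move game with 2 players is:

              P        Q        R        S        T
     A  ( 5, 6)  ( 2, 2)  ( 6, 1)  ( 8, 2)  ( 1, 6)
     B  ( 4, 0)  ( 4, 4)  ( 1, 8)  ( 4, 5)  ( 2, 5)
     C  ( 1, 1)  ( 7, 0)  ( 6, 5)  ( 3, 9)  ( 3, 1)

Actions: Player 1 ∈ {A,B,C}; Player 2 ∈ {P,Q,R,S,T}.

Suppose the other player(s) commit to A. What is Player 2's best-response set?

u_2(P vs A) = 6
u_2(Q vs A) = 2
u_2(R vs A) = 1
u_2(S vs A) = 2
u_2(T vs A) = 6
max payoff 6 at {P,T}

P2 best: {P,T}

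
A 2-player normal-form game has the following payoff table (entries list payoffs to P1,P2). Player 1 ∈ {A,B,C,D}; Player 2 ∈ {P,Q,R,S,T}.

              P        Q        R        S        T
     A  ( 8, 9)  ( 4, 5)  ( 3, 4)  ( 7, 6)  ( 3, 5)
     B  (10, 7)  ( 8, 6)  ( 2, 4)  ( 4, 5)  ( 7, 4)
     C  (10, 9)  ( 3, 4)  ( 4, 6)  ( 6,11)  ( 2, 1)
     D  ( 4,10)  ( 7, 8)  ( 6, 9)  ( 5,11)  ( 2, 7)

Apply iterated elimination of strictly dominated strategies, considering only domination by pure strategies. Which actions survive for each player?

IESDS → P1:{A,B,C} P2:{P,S}

P2 drop Q (P beats it: A:9>5 B:7>6 C:9>4 D:10>8)
P2 drop R (P beats it: A:9>4 B:7>4 C:9>6 D:10>9)
P1 drop D (A beats it: P:8>4 S:7>5 T:3>2)
P2 drop T (P beats it: A:9>5 B:7>4 C:9>1)
P1→{A,B,C} P2→{P,S}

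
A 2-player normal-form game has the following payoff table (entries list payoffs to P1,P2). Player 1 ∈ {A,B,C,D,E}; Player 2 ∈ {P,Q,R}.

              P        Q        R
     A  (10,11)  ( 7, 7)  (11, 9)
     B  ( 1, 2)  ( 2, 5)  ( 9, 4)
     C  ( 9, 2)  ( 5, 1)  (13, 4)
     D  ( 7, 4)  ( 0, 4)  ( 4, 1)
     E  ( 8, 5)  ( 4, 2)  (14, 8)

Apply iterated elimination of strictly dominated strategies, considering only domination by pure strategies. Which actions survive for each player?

P1 drop B (A beats it: P:10>1 Q:7>2 R:11>9)
P1 drop D (A beats it: P:10>7 Q:7>0 R:11>4)
P2 drop Q (P beats it: A:11>7 C:2>1 E:5>2)
P1→{A,C,E} P2→{P,R}

Remaining: P1:{A,C,E} P2:{P,R}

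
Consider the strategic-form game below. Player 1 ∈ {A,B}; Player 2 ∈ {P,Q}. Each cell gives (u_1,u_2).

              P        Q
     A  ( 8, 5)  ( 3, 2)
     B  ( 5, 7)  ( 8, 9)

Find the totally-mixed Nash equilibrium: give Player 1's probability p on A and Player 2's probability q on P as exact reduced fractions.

P1 indiff ⇒ q·8+(1-q)·3 = q·5+(1-q)·8 ⇒ q(3) = (1-q)(5) ⇒ q = 5/8
P2 indiff ⇒ p·5+(1-p)·7 = p·2+(1-p)·9 ⇒ p(3) = (1-p)(2) ⇒ p = 2/5

P1 mixes 2/5 on A; P2 mixes 5/8 on P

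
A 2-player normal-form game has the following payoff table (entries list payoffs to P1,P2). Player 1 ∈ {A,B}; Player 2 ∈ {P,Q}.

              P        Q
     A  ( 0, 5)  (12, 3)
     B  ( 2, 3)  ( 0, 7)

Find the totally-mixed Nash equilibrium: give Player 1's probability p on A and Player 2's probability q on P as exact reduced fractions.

P1 indiff ⇒ q·0+(1-q)·12 = q·2+(1-q)·0 ⇒ q(-2) = (1-q)(-12) ⇒ q = 6/7
P2 indiff ⇒ p·5+(1-p)·3 = p·3+(1-p)·7 ⇒ p(2) = (1-p)(4) ⇒ p = 2/3

p=2/3, q=6/7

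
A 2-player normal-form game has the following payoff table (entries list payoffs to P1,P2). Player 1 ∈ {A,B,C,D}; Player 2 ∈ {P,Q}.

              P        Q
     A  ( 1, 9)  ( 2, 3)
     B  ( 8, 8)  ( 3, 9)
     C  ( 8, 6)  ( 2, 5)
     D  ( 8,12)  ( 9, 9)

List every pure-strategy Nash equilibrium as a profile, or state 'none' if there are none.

(A,P): not NE [P1→D gives 8>1]
(A,Q): not NE [P1→D gives 9>2; P2→P gives 9>3]
(B,P): not NE [P2→Q gives 9>8]
(B,Q): not NE [P1→D gives 9>3]
(C,P): NE
(C,Q): not NE [P1→D gives 9>2; P2→P gives 6>5]
(D,P): NE
(D,Q): not NE [P2→P gives 12>9]

NE set: (C,P), (D,P)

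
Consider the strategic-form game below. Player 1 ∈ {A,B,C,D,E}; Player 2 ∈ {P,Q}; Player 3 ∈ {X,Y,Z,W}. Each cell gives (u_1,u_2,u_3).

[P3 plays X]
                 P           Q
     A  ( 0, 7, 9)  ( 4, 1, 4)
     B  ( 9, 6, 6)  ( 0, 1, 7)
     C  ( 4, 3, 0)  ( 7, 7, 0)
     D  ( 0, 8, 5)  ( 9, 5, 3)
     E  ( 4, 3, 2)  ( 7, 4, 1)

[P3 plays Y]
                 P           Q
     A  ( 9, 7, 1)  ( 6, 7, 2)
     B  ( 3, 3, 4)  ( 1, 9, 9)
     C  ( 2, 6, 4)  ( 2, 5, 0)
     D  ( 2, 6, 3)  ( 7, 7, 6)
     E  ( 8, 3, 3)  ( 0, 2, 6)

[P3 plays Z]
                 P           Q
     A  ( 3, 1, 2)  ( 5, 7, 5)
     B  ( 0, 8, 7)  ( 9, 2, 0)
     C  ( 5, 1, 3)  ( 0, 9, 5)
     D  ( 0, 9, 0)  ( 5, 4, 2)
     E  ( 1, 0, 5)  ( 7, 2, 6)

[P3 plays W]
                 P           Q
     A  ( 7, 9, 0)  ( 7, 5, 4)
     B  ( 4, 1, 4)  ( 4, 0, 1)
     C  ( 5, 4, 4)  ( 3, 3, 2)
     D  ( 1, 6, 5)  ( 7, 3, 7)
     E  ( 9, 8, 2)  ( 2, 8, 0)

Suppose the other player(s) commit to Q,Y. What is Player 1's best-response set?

P1 best: {D}

u_1(A vs Q,Y) = 6
u_1(B vs Q,Y) = 1
u_1(C vs Q,Y) = 2
u_1(D vs Q,Y) = 7
u_1(E vs Q,Y) = 0
max payoff 7 at {D}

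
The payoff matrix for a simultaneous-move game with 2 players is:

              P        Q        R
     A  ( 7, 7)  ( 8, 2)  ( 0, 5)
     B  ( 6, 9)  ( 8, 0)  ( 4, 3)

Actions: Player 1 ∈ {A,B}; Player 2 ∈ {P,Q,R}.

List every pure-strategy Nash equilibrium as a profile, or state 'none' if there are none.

Nash profiles: (A,P)

(A,P): NE
(A,Q): not NE [P2→P gives 7>2]
(A,R): not NE [P1→B gives 4>0; P2→P gives 7>5]
(B,P): not NE [P1→A gives 7>6]
(B,Q): not NE [P2→P gives 9>0]
(B,R): not NE [P2→P gives 9>3]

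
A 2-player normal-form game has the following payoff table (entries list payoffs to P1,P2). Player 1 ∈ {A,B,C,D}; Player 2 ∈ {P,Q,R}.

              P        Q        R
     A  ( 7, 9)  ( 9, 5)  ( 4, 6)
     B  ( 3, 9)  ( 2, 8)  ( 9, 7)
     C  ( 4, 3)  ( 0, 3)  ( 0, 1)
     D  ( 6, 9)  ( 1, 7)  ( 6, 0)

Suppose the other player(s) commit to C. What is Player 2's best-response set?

BR_2 = {P,Q}

u_2(P vs C) = 3
u_2(Q vs C) = 3
u_2(R vs C) = 1
max payoff 3 at {P,Q}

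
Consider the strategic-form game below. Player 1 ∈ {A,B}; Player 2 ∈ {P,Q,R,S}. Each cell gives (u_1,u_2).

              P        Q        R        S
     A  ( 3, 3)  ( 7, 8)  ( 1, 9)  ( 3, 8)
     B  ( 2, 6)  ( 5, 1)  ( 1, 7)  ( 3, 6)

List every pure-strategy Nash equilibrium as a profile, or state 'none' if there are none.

NE set: (A,R), (B,R)

(A,P): not NE [P2→R gives 9>3]
(A,Q): not NE [P2→R gives 9>8]
(A,R): NE
(A,S): not NE [P2→R gives 9>8]
(B,P): not NE [P1→A gives 3>2; P2→R gives 7>6]
(B,Q): not NE [P1→A gives 7>5; P2→R gives 7>1]
(B,R): NE
(B,S): not NE [P2→R gives 7>6]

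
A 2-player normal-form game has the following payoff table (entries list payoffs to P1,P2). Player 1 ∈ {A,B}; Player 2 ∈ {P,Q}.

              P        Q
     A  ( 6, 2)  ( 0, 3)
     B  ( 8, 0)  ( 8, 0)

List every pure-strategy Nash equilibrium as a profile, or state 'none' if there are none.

PSNE = {(B,P), (B,Q)}

(A,P): not NE [P1→B gives 8>6; P2→Q gives 3>2]
(A,Q): not NE [P1→B gives 8>0]
(B,P): NE
(B,Q): NE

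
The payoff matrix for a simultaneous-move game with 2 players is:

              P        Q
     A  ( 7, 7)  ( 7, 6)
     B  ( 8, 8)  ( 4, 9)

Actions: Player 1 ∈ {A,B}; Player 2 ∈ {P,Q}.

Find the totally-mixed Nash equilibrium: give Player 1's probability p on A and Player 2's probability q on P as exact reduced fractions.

P1 mixes 1/2 on A; P2 mixes 3/4 on P

P1 indiff ⇒ q·7+(1-q)·7 = q·8+(1-q)·4 ⇒ q(-1) = (1-q)(-3) ⇒ q = 3/4
P2 indiff ⇒ p·7+(1-p)·8 = p·6+(1-p)·9 ⇒ p(1) = (1-p)(1) ⇒ p = 1/2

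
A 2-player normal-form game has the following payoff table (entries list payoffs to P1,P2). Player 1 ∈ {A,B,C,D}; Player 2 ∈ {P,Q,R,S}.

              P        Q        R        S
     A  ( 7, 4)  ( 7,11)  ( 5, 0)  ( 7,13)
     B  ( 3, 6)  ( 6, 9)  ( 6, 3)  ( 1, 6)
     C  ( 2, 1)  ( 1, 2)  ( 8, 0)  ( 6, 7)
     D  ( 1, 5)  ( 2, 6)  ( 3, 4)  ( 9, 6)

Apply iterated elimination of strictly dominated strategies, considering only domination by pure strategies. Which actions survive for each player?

Survivors P1:{A,D} P2:{Q,S}

P2 drop P (Q beats it: A:11>4 B:9>6 C:2>1 D:6>5)
P2 drop R (Q beats it: A:11>0 B:9>3 C:2>0 D:6>4)
P1 drop B (A beats it: Q:7>6 S:7>1)
P1 drop C (A beats it: Q:7>1 S:7>6)
P1→{A,D} P2→{Q,S}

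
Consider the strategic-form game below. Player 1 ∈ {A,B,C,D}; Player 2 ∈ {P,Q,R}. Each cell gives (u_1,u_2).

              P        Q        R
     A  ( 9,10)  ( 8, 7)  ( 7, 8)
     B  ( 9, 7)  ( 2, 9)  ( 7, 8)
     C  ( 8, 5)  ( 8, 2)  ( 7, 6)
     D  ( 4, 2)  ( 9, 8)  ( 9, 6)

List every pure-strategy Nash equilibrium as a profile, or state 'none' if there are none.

PSNE = {(A,P), (D,Q)}

(A,P): NE
(A,Q): not NE [P1→D gives 9>8; P2→P gives 10>7]
(A,R): not NE [P1→D gives 9>7; P2→P gives 10>8]
(B,P): not NE [P2→Q gives 9>7]
(B,Q): not NE [P1→D gives 9>2]
(B,R): not NE [P1→D gives 9>7; P2→Q gives 9>8]
(C,P): not NE [P1→B gives 9>8; P2→R gives 6>5]
(C,Q): not NE [P1→D gives 9>8; P2→R gives 6>2]
(C,R): not NE [P1→D gives 9>7]
(D,P): not NE [P1→B gives 9>4; P2→Q gives 8>2]
(D,Q): NE
(D,R): not NE [P2→Q gives 8>6]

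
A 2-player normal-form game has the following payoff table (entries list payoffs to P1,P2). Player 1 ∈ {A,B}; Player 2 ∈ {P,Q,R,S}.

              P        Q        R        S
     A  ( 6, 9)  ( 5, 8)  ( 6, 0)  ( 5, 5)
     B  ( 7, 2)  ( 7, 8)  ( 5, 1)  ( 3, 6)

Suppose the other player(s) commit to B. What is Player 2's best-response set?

u_2(P vs B) = 2
u_2(Q vs B) = 8
u_2(R vs B) = 1
u_2(S vs B) = 6
max payoff 8 at {Q}

P2 best: {Q}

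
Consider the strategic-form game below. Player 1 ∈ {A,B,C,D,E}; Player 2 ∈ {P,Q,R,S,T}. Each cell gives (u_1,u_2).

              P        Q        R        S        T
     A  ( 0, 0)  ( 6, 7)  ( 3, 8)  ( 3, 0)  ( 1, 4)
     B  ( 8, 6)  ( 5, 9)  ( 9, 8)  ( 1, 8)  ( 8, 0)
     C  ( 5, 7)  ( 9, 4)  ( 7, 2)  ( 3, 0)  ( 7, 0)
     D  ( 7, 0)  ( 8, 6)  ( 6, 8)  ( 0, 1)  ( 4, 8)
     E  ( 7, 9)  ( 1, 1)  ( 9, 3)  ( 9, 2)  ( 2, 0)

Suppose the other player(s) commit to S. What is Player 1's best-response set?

u_1(A vs S) = 3
u_1(B vs S) = 1
u_1(C vs S) = 3
u_1(D vs S) = 0
u_1(E vs S) = 9
max payoff 9 at {E}

argmax u_1 = {E}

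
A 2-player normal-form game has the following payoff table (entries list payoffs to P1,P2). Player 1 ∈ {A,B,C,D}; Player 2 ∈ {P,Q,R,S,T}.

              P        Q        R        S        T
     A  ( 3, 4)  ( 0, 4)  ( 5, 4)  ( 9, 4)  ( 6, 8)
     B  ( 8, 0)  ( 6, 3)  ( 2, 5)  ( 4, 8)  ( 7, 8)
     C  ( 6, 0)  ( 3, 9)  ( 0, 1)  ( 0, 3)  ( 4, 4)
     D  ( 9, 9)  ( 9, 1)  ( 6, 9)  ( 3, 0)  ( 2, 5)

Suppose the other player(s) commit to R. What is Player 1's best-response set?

u_1(A vs R) = 5
u_1(B vs R) = 2
u_1(C vs R) = 0
u_1(D vs R) = 6
max payoff 6 at {D}

argmax u_1 = {D}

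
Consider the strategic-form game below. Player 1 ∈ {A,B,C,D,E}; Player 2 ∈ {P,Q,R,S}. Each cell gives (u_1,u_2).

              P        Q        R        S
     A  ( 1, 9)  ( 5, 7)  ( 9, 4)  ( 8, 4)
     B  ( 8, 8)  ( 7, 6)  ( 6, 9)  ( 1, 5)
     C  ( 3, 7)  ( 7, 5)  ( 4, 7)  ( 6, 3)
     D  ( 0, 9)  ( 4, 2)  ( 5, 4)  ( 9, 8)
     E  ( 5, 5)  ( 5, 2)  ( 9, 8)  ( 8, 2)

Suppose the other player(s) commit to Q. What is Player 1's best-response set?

u_1(A vs Q) = 5
u_1(B vs Q) = 7
u_1(C vs Q) = 7
u_1(D vs Q) = 4
u_1(E vs Q) = 5
max payoff 7 at {B,C}

BR_1 = {B,C}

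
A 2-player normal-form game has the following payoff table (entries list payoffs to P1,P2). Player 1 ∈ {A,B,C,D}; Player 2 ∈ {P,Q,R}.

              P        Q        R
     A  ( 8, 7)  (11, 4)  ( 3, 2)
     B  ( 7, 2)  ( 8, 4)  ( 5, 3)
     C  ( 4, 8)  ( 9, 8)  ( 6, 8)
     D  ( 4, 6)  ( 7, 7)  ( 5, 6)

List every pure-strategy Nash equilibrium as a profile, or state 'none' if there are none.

Nash profiles: (A,P), (C,R)

(A,P): NE
(A,Q): not NE [P2→P gives 7>4]
(A,R): not NE [P1→C gives 6>3; P2→P gives 7>2]
(B,P): not NE [P1→A gives 8>7; P2→Q gives 4>2]
(B,Q): not NE [P1→A gives 11>8]
(B,R): not NE [P1→C gives 6>5; P2→Q gives 4>3]
(C,P): not NE [P1→A gives 8>4]
(C,Q): not NE [P1→A gives 11>9]
(C,R): NE
(D,P): not NE [P1→A gives 8>4; P2→Q gives 7>6]
(D,Q): not NE [P1→A gives 11>7]
(D,R): not NE [P1→C gives 6>5; P2→Q gives 7>6]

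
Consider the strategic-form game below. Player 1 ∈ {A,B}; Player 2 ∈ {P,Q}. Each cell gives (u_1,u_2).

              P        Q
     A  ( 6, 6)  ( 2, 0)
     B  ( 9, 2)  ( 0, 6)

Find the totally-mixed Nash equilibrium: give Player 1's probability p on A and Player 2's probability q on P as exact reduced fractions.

P1 indiff ⇒ q·6+(1-q)·2 = q·9+(1-q)·0 ⇒ q(-3) = (1-q)(-2) ⇒ q = 2/5
P2 indiff ⇒ p·6+(1-p)·2 = p·0+(1-p)·6 ⇒ p(6) = (1-p)(4) ⇒ p = 2/5

(p,q) = (2/5, 2/5)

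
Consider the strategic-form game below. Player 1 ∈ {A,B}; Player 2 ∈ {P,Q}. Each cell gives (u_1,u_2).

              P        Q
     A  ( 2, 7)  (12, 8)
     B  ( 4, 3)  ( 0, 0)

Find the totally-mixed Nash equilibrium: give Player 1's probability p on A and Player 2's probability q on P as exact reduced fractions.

p=3/4, q=6/7

P1 indiff ⇒ q·2+(1-q)·12 = q·4+(1-q)·0 ⇒ q(-2) = (1-q)(-12) ⇒ q = 6/7
P2 indiff ⇒ p·7+(1-p)·3 = p·8+(1-p)·0 ⇒ p(-1) = (1-p)(-3) ⇒ p = 3/4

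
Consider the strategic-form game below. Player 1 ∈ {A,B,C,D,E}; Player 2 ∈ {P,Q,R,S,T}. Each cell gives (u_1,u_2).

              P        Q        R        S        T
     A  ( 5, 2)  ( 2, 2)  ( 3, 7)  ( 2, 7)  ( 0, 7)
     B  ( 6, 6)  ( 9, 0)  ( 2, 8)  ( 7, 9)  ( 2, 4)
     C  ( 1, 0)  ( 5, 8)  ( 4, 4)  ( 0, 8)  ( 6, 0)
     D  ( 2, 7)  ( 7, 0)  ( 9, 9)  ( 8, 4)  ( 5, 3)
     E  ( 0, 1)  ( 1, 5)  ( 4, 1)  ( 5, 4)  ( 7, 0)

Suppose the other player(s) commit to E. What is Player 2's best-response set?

u_2(P vs E) = 1
u_2(Q vs E) = 5
u_2(R vs E) = 1
u_2(S vs E) = 4
u_2(T vs E) = 0
max payoff 5 at {Q}

argmax u_2 = {Q}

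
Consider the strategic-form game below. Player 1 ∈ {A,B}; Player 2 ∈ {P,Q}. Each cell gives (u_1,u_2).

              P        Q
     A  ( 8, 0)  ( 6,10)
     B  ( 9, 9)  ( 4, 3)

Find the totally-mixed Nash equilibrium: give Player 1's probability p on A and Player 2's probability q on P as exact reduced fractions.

P1 indiff ⇒ q·8+(1-q)·6 = q·9+(1-q)·4 ⇒ q(-1) = (1-q)(-2) ⇒ q = 2/3
P2 indiff ⇒ p·0+(1-p)·9 = p·10+(1-p)·3 ⇒ p(-10) = (1-p)(-6) ⇒ p = 3/8

P1 mixes 3/8 on A; P2 mixes 2/3 on P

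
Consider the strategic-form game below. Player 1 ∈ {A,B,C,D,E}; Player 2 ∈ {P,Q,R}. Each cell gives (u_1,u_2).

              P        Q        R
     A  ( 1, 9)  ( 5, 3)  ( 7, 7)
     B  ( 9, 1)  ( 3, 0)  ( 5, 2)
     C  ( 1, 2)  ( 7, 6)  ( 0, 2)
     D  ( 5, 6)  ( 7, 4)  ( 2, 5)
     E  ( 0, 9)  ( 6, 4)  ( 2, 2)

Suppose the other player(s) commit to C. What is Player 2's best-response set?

u_2(P vs C) = 2
u_2(Q vs C) = 6
u_2(R vs C) = 2
max payoff 6 at {Q}

BR_2 = {Q}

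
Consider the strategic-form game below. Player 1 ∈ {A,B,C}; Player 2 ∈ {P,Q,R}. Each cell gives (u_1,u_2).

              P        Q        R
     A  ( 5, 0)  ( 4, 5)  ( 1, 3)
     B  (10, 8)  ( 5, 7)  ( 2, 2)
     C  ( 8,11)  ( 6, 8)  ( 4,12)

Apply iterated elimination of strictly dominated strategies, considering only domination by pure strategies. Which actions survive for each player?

P1 drop A (B beats it: P:10>5 Q:5>4 R:2>1)
P2 drop Q (P beats it: B:8>7 C:11>8)
P1→{B,C} P2→{P,R}

Survivors P1:{B,C} P2:{P,R}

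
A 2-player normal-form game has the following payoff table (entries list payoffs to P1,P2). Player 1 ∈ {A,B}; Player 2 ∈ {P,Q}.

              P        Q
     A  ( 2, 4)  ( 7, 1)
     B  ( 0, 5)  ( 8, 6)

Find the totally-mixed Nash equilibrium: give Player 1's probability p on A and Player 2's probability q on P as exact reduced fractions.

(p,q) = (1/4, 1/3)

P1 indiff ⇒ q·2+(1-q)·7 = q·0+(1-q)·8 ⇒ q(2) = (1-q)(1) ⇒ q = 1/3
P2 indiff ⇒ p·4+(1-p)·5 = p·1+(1-p)·6 ⇒ p(3) = (1-p)(1) ⇒ p = 1/4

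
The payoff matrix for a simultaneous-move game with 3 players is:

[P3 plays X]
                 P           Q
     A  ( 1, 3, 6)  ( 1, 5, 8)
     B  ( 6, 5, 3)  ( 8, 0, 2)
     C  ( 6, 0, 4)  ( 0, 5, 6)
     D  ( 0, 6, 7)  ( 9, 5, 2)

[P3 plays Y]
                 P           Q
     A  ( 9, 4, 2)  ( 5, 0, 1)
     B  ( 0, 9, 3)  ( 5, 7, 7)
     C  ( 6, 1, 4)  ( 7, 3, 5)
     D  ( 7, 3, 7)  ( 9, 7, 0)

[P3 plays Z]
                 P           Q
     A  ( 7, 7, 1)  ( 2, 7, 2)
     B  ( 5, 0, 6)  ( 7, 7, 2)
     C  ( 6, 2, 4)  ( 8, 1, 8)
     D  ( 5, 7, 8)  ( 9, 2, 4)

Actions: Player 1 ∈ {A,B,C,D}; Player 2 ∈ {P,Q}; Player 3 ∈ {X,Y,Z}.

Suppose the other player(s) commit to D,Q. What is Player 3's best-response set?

u_3(X vs D,Q) = 2
u_3(Y vs D,Q) = 0
u_3(Z vs D,Q) = 4
max payoff 4 at {Z}

BR_3 = {Z}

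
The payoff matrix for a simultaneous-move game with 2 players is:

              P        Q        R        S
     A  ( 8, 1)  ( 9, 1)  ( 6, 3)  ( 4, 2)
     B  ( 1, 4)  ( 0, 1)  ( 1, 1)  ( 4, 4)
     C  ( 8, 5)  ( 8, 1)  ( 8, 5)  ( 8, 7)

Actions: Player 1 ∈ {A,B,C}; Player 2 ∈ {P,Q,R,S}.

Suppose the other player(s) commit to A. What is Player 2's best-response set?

P2 best: {R}

u_2(P vs A) = 1
u_2(Q vs A) = 1
u_2(R vs A) = 3
u_2(S vs A) = 2
max payoff 3 at {R}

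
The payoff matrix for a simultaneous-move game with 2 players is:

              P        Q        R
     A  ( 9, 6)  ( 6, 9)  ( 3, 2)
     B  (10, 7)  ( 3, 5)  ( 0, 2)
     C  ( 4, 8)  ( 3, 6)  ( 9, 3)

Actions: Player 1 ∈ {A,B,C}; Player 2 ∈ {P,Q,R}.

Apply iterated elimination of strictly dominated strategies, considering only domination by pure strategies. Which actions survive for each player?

P2 drop R (P beats it: A:6>2 B:7>2 C:8>3)
P1 drop C (A beats it: P:9>4 Q:6>3)
P1→{A,B} P2→{P,Q}

IESDS → P1:{A,B} P2:{P,Q}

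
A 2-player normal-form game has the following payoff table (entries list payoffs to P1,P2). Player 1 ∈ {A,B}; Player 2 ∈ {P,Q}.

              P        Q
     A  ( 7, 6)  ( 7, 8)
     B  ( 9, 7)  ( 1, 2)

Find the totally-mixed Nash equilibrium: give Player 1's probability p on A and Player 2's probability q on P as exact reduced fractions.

P1 indiff ⇒ q·7+(1-q)·7 = q·9+(1-q)·1 ⇒ q(-2) = (1-q)(-6) ⇒ q = 3/4
P2 indiff ⇒ p·6+(1-p)·7 = p·8+(1-p)·2 ⇒ p(-2) = (1-p)(-5) ⇒ p = 5/7

p=5/7, q=3/4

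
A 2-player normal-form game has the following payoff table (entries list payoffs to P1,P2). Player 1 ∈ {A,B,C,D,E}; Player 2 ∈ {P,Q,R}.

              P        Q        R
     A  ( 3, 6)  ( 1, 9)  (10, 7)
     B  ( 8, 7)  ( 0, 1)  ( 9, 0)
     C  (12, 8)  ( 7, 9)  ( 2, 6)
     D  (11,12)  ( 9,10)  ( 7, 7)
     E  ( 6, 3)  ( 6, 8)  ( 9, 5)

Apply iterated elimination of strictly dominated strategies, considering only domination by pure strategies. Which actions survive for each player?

Survivors P1:{C,D} P2:{P,Q}

P2 drop R (Q beats it: A:9>7 B:1>0 C:9>6 D:10>7 E:8>5)
P1 drop A (C beats it: P:12>3 Q:7>1)
P1 drop B (C beats it: P:12>8 Q:7>0)
P1 drop E (C beats it: P:12>6 Q:7>6)
P1→{C,D} P2→{P,Q}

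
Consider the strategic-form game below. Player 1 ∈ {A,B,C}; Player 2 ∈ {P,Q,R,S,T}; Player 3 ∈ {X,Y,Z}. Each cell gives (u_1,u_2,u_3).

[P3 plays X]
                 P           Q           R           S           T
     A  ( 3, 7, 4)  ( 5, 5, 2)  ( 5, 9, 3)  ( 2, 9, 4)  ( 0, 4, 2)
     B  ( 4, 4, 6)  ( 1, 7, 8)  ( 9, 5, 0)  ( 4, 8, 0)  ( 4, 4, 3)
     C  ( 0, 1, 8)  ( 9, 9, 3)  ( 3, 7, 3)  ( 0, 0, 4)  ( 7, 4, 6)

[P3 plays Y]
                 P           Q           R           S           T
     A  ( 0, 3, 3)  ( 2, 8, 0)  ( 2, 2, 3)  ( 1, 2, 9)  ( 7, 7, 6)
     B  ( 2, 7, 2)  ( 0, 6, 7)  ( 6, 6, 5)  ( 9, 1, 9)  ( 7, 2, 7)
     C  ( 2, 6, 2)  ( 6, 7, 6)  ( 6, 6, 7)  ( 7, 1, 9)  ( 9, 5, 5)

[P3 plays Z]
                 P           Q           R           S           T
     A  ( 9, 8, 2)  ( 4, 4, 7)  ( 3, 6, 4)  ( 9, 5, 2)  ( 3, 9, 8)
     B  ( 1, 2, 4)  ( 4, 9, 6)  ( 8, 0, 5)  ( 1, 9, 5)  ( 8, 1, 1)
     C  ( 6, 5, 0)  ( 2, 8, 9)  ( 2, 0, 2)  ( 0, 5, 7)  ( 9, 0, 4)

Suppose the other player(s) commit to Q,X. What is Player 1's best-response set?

P1 best: {C}

u_1(A vs Q,X) = 5
u_1(B vs Q,X) = 1
u_1(C vs Q,X) = 9
max payoff 9 at {C}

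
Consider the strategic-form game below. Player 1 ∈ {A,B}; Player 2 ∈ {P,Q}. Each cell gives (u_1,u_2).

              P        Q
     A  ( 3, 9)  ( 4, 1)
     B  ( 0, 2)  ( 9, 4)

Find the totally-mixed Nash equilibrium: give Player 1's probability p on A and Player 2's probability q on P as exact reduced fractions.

P1 indiff ⇒ q·3+(1-q)·4 = q·0+(1-q)·9 ⇒ q(3) = (1-q)(5) ⇒ q = 5/8
P2 indiff ⇒ p·9+(1-p)·2 = p·1+(1-p)·4 ⇒ p(8) = (1-p)(2) ⇒ p = 1/5

p=1/5, q=5/8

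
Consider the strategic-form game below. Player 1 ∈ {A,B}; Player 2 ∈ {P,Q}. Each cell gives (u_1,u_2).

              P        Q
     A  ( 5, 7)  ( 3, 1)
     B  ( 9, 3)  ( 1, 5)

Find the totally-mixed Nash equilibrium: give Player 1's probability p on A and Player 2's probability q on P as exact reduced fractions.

p=1/4, q=1/3

P1 indiff ⇒ q·5+(1-q)·3 = q·9+(1-q)·1 ⇒ q(-4) = (1-q)(-2) ⇒ q = 1/3
P2 indiff ⇒ p·7+(1-p)·3 = p·1+(1-p)·5 ⇒ p(6) = (1-p)(2) ⇒ p = 1/4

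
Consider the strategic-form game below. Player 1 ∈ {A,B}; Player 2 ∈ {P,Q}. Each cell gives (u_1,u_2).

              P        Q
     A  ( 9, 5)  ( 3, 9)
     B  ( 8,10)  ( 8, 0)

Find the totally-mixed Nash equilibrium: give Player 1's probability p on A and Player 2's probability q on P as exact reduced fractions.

P1 indiff ⇒ q·9+(1-q)·3 = q·8+(1-q)·8 ⇒ q(1) = (1-q)(5) ⇒ q = 5/6
P2 indiff ⇒ p·5+(1-p)·10 = p·9+(1-p)·0 ⇒ p(-4) = (1-p)(-10) ⇒ p = 5/7

p=5/7, q=5/6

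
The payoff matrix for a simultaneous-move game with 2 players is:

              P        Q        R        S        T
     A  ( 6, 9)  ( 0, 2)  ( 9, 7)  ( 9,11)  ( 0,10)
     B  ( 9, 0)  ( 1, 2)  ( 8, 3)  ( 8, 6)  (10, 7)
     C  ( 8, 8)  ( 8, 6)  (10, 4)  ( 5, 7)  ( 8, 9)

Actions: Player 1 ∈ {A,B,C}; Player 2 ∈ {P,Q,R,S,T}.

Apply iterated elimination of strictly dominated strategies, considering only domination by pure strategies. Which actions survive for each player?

Remaining: P1:{A,B} P2:{S,T}

P2 drop P (T beats it: A:10>9 B:7>0 C:9>8)
P2 drop Q (S beats it: A:11>2 B:6>2 C:7>6)
P2 drop R (S beats it: A:11>7 B:6>3 C:7>4)
P1 drop C (B beats it: S:8>5 T:10>8)
P1→{A,B} P2→{S,T}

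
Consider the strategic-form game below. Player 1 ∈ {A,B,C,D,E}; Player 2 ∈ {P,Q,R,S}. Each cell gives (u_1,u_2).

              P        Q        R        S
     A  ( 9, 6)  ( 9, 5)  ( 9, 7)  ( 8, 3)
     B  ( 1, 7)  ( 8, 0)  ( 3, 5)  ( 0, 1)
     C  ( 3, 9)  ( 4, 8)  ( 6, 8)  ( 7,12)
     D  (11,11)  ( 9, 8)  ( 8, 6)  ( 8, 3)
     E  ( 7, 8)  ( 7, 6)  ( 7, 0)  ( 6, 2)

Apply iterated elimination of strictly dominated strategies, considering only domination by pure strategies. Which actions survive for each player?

P1 drop B (A beats it: P:9>1 Q:9>8 R:9>3 S:8>0)
P1 drop C (A beats it: P:9>3 Q:9>4 R:9>6 S:8>7)
P1 drop E (A beats it: P:9>7 Q:9>7 R:9>7 S:8>6)
P2 drop Q (P beats it: A:6>5 D:11>8)
P2 drop S (P beats it: A:6>3 D:11>3)
P1→{A,D} P2→{P,R}

Remaining: P1:{A,D} P2:{P,R}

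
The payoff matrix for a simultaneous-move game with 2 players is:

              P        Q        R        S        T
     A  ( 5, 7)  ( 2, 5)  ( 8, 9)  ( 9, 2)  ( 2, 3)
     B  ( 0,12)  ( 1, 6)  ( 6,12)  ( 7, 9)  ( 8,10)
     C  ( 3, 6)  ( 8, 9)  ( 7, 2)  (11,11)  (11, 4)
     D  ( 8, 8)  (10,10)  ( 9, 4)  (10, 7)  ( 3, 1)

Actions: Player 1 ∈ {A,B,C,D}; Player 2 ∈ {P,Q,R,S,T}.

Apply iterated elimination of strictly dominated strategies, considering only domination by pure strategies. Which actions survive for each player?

P1 drop A (D beats it: P:8>5 Q:10>2 R:9>8 S:10>9 T:3>2)
P1 drop B (C beats it: P:3>0 Q:8>1 R:7>6 S:11>7 T:11>8)
P2 drop P (Q beats it: C:9>6 D:10>8)
P2 drop R (Q beats it: C:9>2 D:10>4)
P2 drop T (Q beats it: C:9>4 D:10>1)
P1→{C,D} P2→{Q,S}

Survivors P1:{C,D} P2:{Q,S}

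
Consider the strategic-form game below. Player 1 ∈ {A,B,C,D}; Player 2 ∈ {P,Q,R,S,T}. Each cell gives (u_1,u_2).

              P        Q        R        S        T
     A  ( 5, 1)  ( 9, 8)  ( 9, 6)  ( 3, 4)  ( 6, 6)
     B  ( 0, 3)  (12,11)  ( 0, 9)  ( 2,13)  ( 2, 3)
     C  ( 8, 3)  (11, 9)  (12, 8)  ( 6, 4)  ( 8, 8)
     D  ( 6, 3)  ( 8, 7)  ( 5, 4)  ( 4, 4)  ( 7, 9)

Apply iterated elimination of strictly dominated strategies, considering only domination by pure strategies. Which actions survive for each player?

P1 drop A (C beats it: P:8>5 Q:11>9 R:12>9 S:6>3 T:8>6)
P1 drop D (C beats it: P:8>6 Q:11>8 R:12>5 S:6>4 T:8>7)
P2 drop P (Q beats it: B:11>3 C:9>3)
P2 drop R (Q beats it: B:11>9 C:9>8)
P2 drop T (Q beats it: B:11>3 C:9>8)
P1→{B,C} P2→{Q,S}

Survivors P1:{B,C} P2:{Q,S}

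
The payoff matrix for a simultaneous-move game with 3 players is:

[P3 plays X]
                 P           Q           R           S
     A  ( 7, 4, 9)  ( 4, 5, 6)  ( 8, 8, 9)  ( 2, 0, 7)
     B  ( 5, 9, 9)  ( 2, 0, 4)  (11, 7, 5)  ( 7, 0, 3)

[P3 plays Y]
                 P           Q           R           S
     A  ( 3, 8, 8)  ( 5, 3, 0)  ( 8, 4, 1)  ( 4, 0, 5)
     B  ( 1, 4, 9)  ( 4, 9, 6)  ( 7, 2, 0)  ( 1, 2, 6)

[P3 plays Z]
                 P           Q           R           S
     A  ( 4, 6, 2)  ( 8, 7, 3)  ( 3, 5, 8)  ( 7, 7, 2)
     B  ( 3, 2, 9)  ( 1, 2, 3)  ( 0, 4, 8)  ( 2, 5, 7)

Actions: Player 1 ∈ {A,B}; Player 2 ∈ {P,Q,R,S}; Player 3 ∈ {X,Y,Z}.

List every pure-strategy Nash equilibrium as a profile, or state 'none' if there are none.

(A,P,X): not NE [P2→R gives 8>4]
(A,P,Y): not NE [P3→X gives 9>8]
(A,P,Z): not NE [P2→S gives 7>6; P3→X gives 9>2]
(A,Q,X): not NE [P2→R gives 8>5]
(A,Q,Y): not NE [P2→P gives 8>3; P3→X gives 6>0]
(A,Q,Z): not NE [P3→X gives 6>3]
(A,R,X): not NE [P1→B gives 11>8]
(A,R,Y): not NE [P2→P gives 8>4; P3→X gives 9>1]
(A,R,Z): not NE [P2→S gives 7>5; P3→X gives 9>8]
(A,S,X): not NE [P1→B gives 7>2; P2→R gives 8>0]
(A,S,Y): not NE [P2→P gives 8>0; P3→X gives 7>5]
(A,S,Z): not NE [P3→X gives 7>2]
(B,P,X): not NE [P1→A gives 7>5]
(B,P,Y): not NE [P1→A gives 3>1; P2→Q gives 9>4]
(B,P,Z): not NE [P1→A gives 4>3; P2→S gives 5>2]
(B,Q,X): not NE [P1→A gives 4>2; P2→P gives 9>0; P3→Y gives 6>4]
(B,Q,Y): not NE [P1→A gives 5>4]
(B,Q,Z): not NE [P1→A gives 8>1; P2→S gives 5>2; P3→Y gives 6>3]
(B,R,X): not NE [P2→P gives 9>7; P3→Z gives 8>5]
(B,R,Y): not NE [P1→A gives 8>7; P2→Q gives 9>2; P3→Z gives 8>0]
(B,R,Z): not NE [P1→A gives 3>0; P2→S gives 5>4]
(B,S,X): not NE [P2→P gives 9>0; P3→Z gives 7>3]
(B,S,Y): not NE [P1→A gives 4>1; P2→Q gives 9>2; P3→Z gives 7>6]
(B,S,Z): not NE [P1→A gives 7>2]

Equilibria: none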